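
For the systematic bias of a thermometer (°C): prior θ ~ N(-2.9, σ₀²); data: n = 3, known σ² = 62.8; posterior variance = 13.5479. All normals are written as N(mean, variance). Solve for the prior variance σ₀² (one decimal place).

For the Normal–Normal model with known σ², precisions add: τ_n = τ₀ + n/σ².
So 1/σ₀² = 1/13.5479 − 3/62.8 = 0.073812 − 0.047771 = 0.026041.
Hence σ₀² = 1/0.026041 ≈ 38.4.

σ₀² = 38.4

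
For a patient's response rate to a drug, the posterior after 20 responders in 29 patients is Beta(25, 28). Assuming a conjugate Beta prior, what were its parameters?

Under Beta–binomial conjugacy the posterior parameters are (a+s, b+f).
So a = 25 − 20 = 5 and b = 28 − 9 = 19.

Beta(5, 19)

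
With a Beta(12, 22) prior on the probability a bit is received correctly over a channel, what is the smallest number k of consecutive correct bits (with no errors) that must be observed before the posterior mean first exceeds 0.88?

After k correct bits and 0 errors the posterior is Beta(12+k, 22), with mean (12+k)/(12+22+k).
Set (12+k)/(34+k) > 0.88 and solve: k > (0.88·34 − 12)/(1 − 0.88) = 149.333.
The smallest integer exceeding 149.333 is 150, and checking k=150: (162)/(184) = 0.8804 > 0.88.

k = 150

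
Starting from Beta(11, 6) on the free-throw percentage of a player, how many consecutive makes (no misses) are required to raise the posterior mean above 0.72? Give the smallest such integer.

After k makes and 0 misses the posterior is Beta(11+k, 6), with mean (11+k)/(11+6+k).
Set (11+k)/(17+k) > 0.72 and solve: k > (0.72·17 − 11)/(1 − 0.72) = 4.429.
The smallest integer exceeding 4.429 is 5, and checking k=5: (16)/(22) = 0.7273 > 0.72.

k = 5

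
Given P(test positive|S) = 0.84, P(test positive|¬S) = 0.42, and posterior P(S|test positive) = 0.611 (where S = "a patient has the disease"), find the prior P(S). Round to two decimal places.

Bayes' rule in odds form gives O(S|E) = O(S)·[P(E|S)/P(E|¬S)], hence O(S) = O(S|E)/LR.
Posterior odds = 0.611/(1−0.611) = 1.5707. LR = 0.84/0.42 = 2.0000.
Prior odds = 1.5707/2.0000 = 0.7853, so P(S) = 0.7853/(1+0.7853) ≈ 0.44.

P(S) = 0.44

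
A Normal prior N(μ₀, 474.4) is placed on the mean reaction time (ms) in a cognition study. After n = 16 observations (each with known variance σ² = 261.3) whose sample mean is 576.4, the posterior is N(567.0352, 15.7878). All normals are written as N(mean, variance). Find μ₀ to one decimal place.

The posterior mean is a precision-weighted average: μ_n = (τ₀μ₀ + τ_data·x̄)/(τ₀+τ_data), with τ₀=1/σ₀² and τ_data=n/σ².
Here τ₀ = 1/474.4 = 0.002108 and τ_data = 16/261.3 = 0.061232, so τ_n = 0.063340.
Rearranging for μ₀: μ₀ = (μ_n·τ_n − τ_data·x̄)/τ₀ = (567.0352·0.063340 − 0.061232·576.4) / 0.002108 = 0.621885/0.002108 ≈ 295.0.

μ₀ = 295.0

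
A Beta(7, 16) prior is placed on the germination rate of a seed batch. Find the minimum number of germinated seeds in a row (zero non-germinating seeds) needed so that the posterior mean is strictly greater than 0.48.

After k germinated seeds and 0 non-germinating seeds the posterior is Beta(7+k, 16), with mean (7+k)/(7+16+k).
Set (7+k)/(23+k) > 0.48 and solve: k > (0.48·23 − 7)/(1 − 0.48) = 7.769.
The smallest integer exceeding 7.769 is 8, and checking k=8: (15)/(31) = 0.4839 > 0.48.

k = 8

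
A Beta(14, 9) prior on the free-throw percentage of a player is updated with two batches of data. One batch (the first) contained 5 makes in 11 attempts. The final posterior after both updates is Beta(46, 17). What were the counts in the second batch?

27 makes and 2 misses

Because Beta–binomial updating is additive in the counts, the combined data contributed (α_post−α_prior, β_post−β_prior) successes and failures.
Total across both batches: 46−14=32 makes, 17−9=8 misses.
Subtract the first batch: 32−5=27 makes and 8−6=2 misses.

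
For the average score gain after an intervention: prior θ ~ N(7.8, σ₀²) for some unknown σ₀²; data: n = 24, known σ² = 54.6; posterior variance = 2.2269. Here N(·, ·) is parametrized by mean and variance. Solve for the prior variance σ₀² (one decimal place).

For the Normal–Normal model with known σ², precisions add: τ_n = τ₀ + n/σ².
So 1/σ₀² = 1/2.2269 − 24/54.6 = 0.449055 − 0.439560 = 0.009495.
Hence σ₀² = 1/0.009495 ≈ 105.3.

σ₀² = 105.3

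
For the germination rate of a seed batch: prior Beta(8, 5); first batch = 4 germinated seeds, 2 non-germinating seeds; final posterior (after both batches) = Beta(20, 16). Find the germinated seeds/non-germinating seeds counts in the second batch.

8 germinated seeds and 9 non-germinating seeds

Sequential conjugate updates are equivalent to a single update on the pooled data, so total successes = posterior α − prior α and total failures = posterior β − prior β.
Total across both batches: 20−8=12 germinated seeds, 16−5=11 non-germinating seeds.
Subtract the first batch: 12−4=8 germinated seeds and 11−2=9 non-germinating seeds.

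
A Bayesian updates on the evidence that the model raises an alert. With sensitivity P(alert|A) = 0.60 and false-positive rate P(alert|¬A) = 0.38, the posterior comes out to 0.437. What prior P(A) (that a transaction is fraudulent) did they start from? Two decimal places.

Bayes' rule in odds form gives O(A|E) = O(A)·[P(E|A)/P(E|¬A)], hence O(A) = O(A|E)/LR.
Posterior odds = 0.437/(1−0.437) = 0.7762. LR = 0.60/0.38 = 1.5789.
Prior odds = 0.7762/1.5789 = 0.4916, so P(A) = 0.4916/(1+0.4916) ≈ 0.33.

P(A) = 0.33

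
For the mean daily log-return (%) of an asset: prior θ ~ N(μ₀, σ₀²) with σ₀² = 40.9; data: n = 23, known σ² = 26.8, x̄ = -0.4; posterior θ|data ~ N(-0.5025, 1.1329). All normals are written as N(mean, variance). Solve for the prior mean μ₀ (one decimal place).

μ₀ = -4.1

The posterior mean is a precision-weighted average: μ_n = (τ₀μ₀ + τ_data·x̄)/(τ₀+τ_data), with τ₀=1/σ₀² and τ_data=n/σ².
Here τ₀ = 1/40.9 = 0.024450 and τ_data = 23/26.8 = 0.858209, so τ_n = 0.882659.
Rearranging for μ₀: μ₀ = (μ_n·τ_n − τ_data·x̄)/τ₀ = (-0.5025·0.882659 − 0.858209·-0.4) / 0.024450 = -0.100253/0.024450 ≈ -4.1.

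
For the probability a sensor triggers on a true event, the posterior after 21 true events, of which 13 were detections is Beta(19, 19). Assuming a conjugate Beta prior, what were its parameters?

Beta is conjugate to the binomial likelihood: posterior = Beta(α+s, β+f).
So α = 19 − 13 = 6 and β = 19 − 8 = 11.

Beta(6, 11)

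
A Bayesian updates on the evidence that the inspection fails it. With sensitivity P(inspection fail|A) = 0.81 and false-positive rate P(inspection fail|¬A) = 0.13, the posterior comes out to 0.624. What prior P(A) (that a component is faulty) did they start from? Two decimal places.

In odds form, posterior odds = prior odds × likelihood ratio, so prior odds = posterior odds ÷ LR.
Posterior odds = 0.624/(1−0.624) = 1.6596. LR = 0.81/0.13 = 6.2308.
Prior odds = 1.6596/6.2308 = 0.2664, so P(A) = 0.2664/(1+0.2664) ≈ 0.21.

P(A) = 0.21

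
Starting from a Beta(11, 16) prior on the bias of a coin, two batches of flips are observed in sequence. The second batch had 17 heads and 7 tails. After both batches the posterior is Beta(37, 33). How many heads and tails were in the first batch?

9 heads and 10 tails

Because Beta–binomial updating is additive in the counts, the combined data contributed (α_post−α_prior, β_post−β_prior) successes and failures.
Total across both batches: 37−11=26 heads, 33−16=17 tails.
Subtract the second batch: 26−17=9 heads and 17−7=10 tails.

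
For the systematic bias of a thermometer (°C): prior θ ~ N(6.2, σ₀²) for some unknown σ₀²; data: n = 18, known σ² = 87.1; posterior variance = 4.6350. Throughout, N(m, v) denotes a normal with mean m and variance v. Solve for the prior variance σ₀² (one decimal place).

σ₀² = 110.0

Posterior precision equals prior precision plus data precision: 1/σ_n² = 1/σ₀² + n/σ².
So 1/σ₀² = 1/4.6350 − 18/87.1 = 0.215750 − 0.206659 = 0.009091.
Hence σ₀² = 1/0.009091 ≈ 110.0.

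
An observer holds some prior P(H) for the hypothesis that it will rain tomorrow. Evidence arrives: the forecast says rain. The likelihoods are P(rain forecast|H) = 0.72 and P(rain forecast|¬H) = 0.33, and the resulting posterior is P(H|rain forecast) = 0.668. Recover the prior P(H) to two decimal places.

P(H) = 0.48

In odds form, posterior odds = prior odds × likelihood ratio, so prior odds = posterior odds ÷ LR.
Posterior odds = 0.668/(1−0.668) = 2.0120. LR = 0.72/0.33 = 2.1818.
Prior odds = 2.0120/2.1818 = 0.9222, so P(H) = 0.9222/(1+0.9222) ≈ 0.48.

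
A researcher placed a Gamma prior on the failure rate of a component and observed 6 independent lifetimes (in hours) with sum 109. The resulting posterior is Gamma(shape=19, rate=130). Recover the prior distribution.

Gamma(shape=13, rate=21)

Gamma–exponential conjugacy: posterior shape = α + n, posterior rate = β + Σtᵢ.
So α = 19 − 6 = 13 and β = 130 − 109 = 21.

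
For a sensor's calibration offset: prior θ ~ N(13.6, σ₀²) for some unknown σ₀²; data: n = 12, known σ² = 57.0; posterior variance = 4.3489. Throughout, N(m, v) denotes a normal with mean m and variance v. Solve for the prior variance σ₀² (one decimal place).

σ₀² = 51.5

For the Normal–Normal model with known σ², precisions add: τ_n = τ₀ + n/σ².
So 1/σ₀² = 1/4.3489 − 12/57.0 = 0.229943 − 0.210526 = 0.019417.
Hence σ₀² = 1/0.019417 ≈ 51.5.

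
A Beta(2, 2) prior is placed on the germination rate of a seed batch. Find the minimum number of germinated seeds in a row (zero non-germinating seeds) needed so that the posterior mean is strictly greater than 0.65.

After k germinated seeds and 0 non-germinating seeds the posterior is Beta(2+k, 2), with mean (2+k)/(2+2+k).
Set (2+k)/(4+k) > 0.65 and solve: k > (0.65·4 − 2)/(1 − 0.65) = 1.714.
The smallest integer exceeding 1.714 is 2, and checking k=2: (4)/(6) = 0.6667 > 0.65.

k = 2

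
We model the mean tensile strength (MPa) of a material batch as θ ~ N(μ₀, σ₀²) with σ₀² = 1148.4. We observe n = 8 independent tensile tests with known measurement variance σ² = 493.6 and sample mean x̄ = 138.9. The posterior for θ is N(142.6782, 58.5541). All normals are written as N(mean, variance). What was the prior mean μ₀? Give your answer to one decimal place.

The posterior mean is a precision-weighted average: μ_n = (τ₀μ₀ + τ_data·x̄)/(τ₀+τ_data), with τ₀=1/σ₀² and τ_data=n/σ².
Here τ₀ = 1/1148.4 = 0.000871 and τ_data = 8/493.6 = 0.016207, so τ_n = 0.017078.
Rearranging for μ₀: μ₀ = (μ_n·τ_n − τ_data·x̄)/τ₀ = (142.6782·0.017078 − 0.016207·138.9) / 0.000871 = 0.185506/0.000871 ≈ 213.0.

μ₀ = 213.0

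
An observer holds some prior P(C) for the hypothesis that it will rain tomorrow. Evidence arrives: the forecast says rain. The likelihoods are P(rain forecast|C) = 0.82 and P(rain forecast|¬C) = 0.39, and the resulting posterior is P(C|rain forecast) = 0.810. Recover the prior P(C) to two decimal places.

P(C) = 0.67

Bayes' rule in odds form gives O(C|E) = O(C)·[P(E|C)/P(E|¬C)], hence O(C) = O(C|E)/LR.
Posterior odds = 0.810/(1−0.810) = 4.2632. LR = 0.82/0.39 = 2.1026.
Prior odds = 4.2632/2.1026 = 2.0276, so P(C) = 2.0276/(1+2.0276) ≈ 0.67.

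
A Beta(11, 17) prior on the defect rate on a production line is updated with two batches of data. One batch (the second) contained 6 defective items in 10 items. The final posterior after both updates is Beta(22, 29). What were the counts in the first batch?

Because Beta–binomial updating is additive in the counts, the combined data contributed (α_post−α_prior, β_post−β_prior) successes and failures.
Total across both batches: 22−11=11 defective items, 29−17=12 good items.
Subtract the second batch: 11−6=5 defective items and 12−4=8 good items.

5 defective items and 8 good items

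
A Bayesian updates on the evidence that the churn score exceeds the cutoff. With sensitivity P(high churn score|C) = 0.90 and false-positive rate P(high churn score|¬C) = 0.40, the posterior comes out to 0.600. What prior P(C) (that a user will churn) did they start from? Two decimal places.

P(C) = 0.40

In odds form, posterior odds = prior odds × likelihood ratio, so prior odds = posterior odds ÷ LR.
Posterior odds = 0.600/(1−0.600) = 1.5000. LR = 0.90/0.40 = 2.2500.
Prior odds = 1.5000/2.2500 = 0.6667, so P(C) = 0.6667/(1+0.6667) ≈ 0.40.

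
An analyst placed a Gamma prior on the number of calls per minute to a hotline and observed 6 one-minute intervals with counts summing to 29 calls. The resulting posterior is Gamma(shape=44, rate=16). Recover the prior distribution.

Gamma(shape=15, rate=10)

A Gamma(α, β) prior (rate parametrization) on a Poisson rate with n observations summing to S gives posterior Gamma(α+S, β+n).
So α = 44 − 29 = 15 and β = 16 − 6 = 10.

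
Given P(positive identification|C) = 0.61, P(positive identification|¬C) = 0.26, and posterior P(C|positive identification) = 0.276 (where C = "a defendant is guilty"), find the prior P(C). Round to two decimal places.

P(C) = 0.14

In odds form, posterior odds = prior odds × likelihood ratio, so prior odds = posterior odds ÷ LR.
Posterior odds = 0.276/(1−0.276) = 0.3812. LR = 0.61/0.26 = 2.3462.
Prior odds = 0.3812/2.3462 = 0.1625, so P(C) = 0.1625/(1+0.1625) ≈ 0.14.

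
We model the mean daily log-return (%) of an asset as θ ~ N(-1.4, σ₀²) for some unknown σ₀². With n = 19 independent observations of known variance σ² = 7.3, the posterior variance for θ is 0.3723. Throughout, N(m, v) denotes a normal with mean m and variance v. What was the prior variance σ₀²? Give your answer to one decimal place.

Posterior precision equals prior precision plus data precision: 1/σ_n² = 1/σ₀² + n/σ².
So 1/σ₀² = 1/0.3723 − 19/7.3 = 2.686006 − 2.602740 = 0.083266.
Hence σ₀² = 1/0.083266 ≈ 12.0.

σ₀² = 12.0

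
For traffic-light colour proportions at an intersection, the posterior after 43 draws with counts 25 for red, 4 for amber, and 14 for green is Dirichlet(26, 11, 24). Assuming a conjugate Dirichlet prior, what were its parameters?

Dirichlet(1, 7, 10)

For a Dirichlet(α) prior with multinomial counts c, the posterior is Dirichlet(α + c) componentwise.
Subtract each count from the matching posterior parameter: 26−25=1, 11−4=7, 24−14=10.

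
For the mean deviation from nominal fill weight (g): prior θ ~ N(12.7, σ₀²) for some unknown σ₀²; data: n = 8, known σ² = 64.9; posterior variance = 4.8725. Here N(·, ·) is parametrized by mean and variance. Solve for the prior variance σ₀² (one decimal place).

σ₀² = 12.2

Posterior precision equals prior precision plus data precision: 1/σ_n² = 1/σ₀² + n/σ².
So 1/σ₀² = 1/4.8725 − 8/64.9 = 0.205233 − 0.123267 = 0.081966.
Hence σ₀² = 1/0.081966 ≈ 12.2.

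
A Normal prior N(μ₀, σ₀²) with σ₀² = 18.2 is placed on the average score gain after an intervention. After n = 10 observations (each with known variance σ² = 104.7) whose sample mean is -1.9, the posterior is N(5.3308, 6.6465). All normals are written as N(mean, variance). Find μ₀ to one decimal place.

With known observation variance, the Normal–Normal posterior has precision τ_n = τ₀ + n/σ² and mean μ_n = (τ₀μ₀ + (n/σ²)x̄)/τ_n.
Here τ₀ = 1/18.2 = 0.054945 and τ_data = 10/104.7 = 0.095511, so τ_n = 0.150456.
Rearranging for μ₀: μ₀ = (μ_n·τ_n − τ_data·x̄)/τ₀ = (5.3308·0.150456 − 0.095511·-1.9) / 0.054945 = 0.983522/0.054945 ≈ 17.9.

μ₀ = 17.9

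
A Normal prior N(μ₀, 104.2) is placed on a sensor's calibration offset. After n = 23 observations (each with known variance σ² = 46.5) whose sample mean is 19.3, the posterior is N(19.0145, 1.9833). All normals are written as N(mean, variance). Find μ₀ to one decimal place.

The posterior mean is a precision-weighted average: μ_n = (τ₀μ₀ + τ_data·x̄)/(τ₀+τ_data), with τ₀=1/σ₀² and τ_data=n/σ².
Here τ₀ = 1/104.2 = 0.009597 and τ_data = 23/46.5 = 0.494624, so τ_n = 0.504221.
Rearranging for μ₀: μ₀ = (μ_n·τ_n − τ_data·x̄)/τ₀ = (19.0145·0.504221 − 0.494624·19.3) / 0.009597 = 0.041267/0.009597 ≈ 4.3.

μ₀ = 4.3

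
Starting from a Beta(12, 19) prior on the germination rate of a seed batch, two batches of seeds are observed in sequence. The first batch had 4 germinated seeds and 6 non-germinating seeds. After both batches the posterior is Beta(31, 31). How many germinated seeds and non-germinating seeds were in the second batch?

15 germinated seeds and 6 non-germinating seeds

Sequential conjugate updates are equivalent to a single update on the pooled data, so total successes = posterior α − prior α and total failures = posterior β − prior β.
Total across both batches: 31−12=19 germinated seeds, 31−19=12 non-germinating seeds.
Subtract the first batch: 19−4=15 germinated seeds and 12−6=6 non-germinating seeds.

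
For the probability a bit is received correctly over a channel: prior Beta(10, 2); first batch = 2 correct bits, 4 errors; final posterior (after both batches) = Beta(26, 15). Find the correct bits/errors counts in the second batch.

Because Beta–binomial updating is additive in the counts, the combined data contributed (α_post−α_prior, β_post−β_prior) successes and failures.
Total across both batches: 26−10=16 correct bits, 15−2=13 errors.
Subtract the first batch: 16−2=14 correct bits and 13−4=9 errors.

14 correct bits and 9 errors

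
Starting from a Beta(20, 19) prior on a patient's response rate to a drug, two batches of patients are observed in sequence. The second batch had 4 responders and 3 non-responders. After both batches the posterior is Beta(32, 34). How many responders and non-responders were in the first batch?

8 responders and 12 non-responders

Because Beta–binomial updating is additive in the counts, the combined data contributed (α_post−α_prior, β_post−β_prior) successes and failures.
Total across both batches: 32−20=12 responders, 34−19=15 non-responders.
Subtract the second batch: 12−4=8 responders and 15−3=12 non-responders.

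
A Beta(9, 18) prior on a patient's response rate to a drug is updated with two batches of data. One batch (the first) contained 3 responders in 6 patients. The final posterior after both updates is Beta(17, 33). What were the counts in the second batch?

Because Beta–binomial updating is additive in the counts, the combined data contributed (α_post−α_prior, β_post−β_prior) successes and failures.
Total across both batches: 17−9=8 responders, 33−18=15 non-responders.
Subtract the first batch: 8−3=5 responders and 15−3=12 non-responders.

5 responders and 12 non-responders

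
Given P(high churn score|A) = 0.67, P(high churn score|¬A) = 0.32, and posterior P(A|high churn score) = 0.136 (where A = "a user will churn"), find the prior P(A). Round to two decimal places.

P(A) = 0.07

Bayes' rule in odds form gives O(A|E) = O(A)·[P(E|A)/P(E|¬A)], hence O(A) = O(A|E)/LR.
Posterior odds = 0.136/(1−0.136) = 0.1574. LR = 0.67/0.32 = 2.0938.
Prior odds = 0.1574/2.0938 = 0.0752, so P(A) = 0.0752/(1+0.0752) ≈ 0.07.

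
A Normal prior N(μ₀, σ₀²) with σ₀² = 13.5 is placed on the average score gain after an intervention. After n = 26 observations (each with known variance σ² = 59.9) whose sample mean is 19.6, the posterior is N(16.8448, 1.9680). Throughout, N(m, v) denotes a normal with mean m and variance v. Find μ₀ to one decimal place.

μ₀ = 0.7

With known observation variance, the Normal–Normal posterior has precision τ_n = τ₀ + n/σ² and mean μ_n = (τ₀μ₀ + (n/σ²)x̄)/τ_n.
Here τ₀ = 1/13.5 = 0.074074 and τ_data = 26/59.9 = 0.434057, so τ_n = 0.508131.
Rearranging for μ₀: μ₀ = (μ_n·τ_n − τ_data·x̄)/τ₀ = (16.8448·0.508131 − 0.434057·19.6) / 0.074074 = 0.051848/0.074074 ≈ 0.7.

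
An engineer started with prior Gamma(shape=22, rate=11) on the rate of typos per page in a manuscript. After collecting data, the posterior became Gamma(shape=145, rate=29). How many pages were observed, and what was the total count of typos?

n = 18 pages with total 123 typos

A Gamma(α, β) prior (rate parametrization) on a Poisson rate with n observations summing to S gives posterior Gamma(α+S, β+n).
Matching: Σxᵢ = 145 − 22 = 123 and n = 29 − 11 = 18.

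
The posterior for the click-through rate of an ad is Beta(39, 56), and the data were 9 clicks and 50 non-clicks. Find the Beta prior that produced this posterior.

Beta(30, 6)

Beta is conjugate to the binomial likelihood: posterior = Beta(a+s, b+f).
Subtract the data counts: 39−9=30, 56−50=6.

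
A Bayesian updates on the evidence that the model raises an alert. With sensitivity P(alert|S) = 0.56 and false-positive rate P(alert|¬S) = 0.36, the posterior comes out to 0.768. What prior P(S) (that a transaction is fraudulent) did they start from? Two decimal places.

Bayes' rule in odds form gives O(S|E) = O(S)·[P(E|S)/P(E|¬S)], hence O(S) = O(S|E)/LR.
Posterior odds = 0.768/(1−0.768) = 3.3103. LR = 0.56/0.36 = 1.5556.
Prior odds = 3.3103/1.5556 = 2.1280, so P(S) = 2.1280/(1+2.1280) ≈ 0.68.

P(S) = 0.68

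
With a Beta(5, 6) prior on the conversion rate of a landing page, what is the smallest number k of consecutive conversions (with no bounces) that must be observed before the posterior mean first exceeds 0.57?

k = 3

After k conversions and 0 bounces the posterior is Beta(5+k, 6), with mean (5+k)/(5+6+k).
Set (5+k)/(11+k) > 0.57 and solve: k > (0.57·11 − 5)/(1 − 0.57) = 2.953.
The smallest integer exceeding 2.953 is 3, and checking k=3: (8)/(14) = 0.5714 > 0.57.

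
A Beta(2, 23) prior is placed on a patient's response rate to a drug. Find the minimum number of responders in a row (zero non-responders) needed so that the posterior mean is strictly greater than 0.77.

k = 76

After k responders and 0 non-responders the posterior is Beta(2+k, 23), with mean (2+k)/(2+23+k).
Set (2+k)/(25+k) > 0.77 and solve: k > (0.77·25 − 2)/(1 − 0.77) = 75.000.
The smallest integer exceeding 75.000 is 76, and checking k=76: (78)/(101) = 0.7723 > 0.77.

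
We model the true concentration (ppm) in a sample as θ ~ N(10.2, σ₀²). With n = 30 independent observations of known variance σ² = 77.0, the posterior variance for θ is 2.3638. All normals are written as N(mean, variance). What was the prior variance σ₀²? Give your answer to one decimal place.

σ₀² = 29.9

For the Normal–Normal model with known σ², precisions add: τ_n = τ₀ + n/σ².
So 1/σ₀² = 1/2.3638 − 30/77.0 = 0.423048 − 0.389610 = 0.033438.
Hence σ₀² = 1/0.033438 ≈ 29.9.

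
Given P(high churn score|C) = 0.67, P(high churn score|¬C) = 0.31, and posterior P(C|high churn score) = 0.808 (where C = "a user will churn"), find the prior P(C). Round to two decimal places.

Bayes' rule in odds form gives O(C|E) = O(C)·[P(E|C)/P(E|¬C)], hence O(C) = O(C|E)/LR.
Posterior odds = 0.808/(1−0.808) = 4.2083. LR = 0.67/0.31 = 2.1613.
Prior odds = 4.2083/2.1613 = 1.9471, so P(C) = 1.9471/(1+1.9471) ≈ 0.66.

P(C) = 0.66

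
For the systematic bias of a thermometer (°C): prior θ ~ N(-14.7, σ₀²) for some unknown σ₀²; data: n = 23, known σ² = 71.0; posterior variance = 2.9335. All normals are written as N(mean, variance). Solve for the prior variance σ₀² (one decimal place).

σ₀² = 59.0

For the Normal–Normal model with known σ², precisions add: τ_n = τ₀ + n/σ².
So 1/σ₀² = 1/2.9335 − 23/71.0 = 0.340890 − 0.323944 = 0.016946.
Hence σ₀² = 1/0.016946 ≈ 59.0.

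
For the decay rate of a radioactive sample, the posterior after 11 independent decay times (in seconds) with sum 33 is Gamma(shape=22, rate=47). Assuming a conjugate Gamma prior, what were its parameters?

Gamma(shape=11, rate=14)

Gamma–exponential conjugacy: posterior shape = α + n, posterior rate = β + Σtᵢ.
So α = 22 − 11 = 11 and β = 47 − 33 = 14.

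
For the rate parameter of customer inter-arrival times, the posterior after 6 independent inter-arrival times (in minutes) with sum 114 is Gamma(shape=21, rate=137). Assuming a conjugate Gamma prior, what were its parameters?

Gamma(shape=15, rate=23)

For an exponential likelihood with a Gamma(α, β) prior on the rate, n observations with total T give posterior Gamma(α+n, β+T).
So α = 21 − 6 = 15 and β = 137 − 114 = 23.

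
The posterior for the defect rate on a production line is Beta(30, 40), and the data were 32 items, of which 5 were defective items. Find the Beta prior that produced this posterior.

Beta(25, 13)

Beta is conjugate to the binomial likelihood: posterior = Beta(a+s, b+f).
So a = 30 − 5 = 25 and b = 40 − 27 = 13.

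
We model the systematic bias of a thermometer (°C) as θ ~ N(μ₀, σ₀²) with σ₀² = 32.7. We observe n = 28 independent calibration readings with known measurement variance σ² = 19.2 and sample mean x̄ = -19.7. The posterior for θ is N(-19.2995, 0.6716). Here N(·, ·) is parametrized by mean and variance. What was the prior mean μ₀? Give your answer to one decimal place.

μ₀ = -0.2

The posterior mean is a precision-weighted average: μ_n = (τ₀μ₀ + τ_data·x̄)/(τ₀+τ_data), with τ₀=1/σ₀² and τ_data=n/σ².
Here τ₀ = 1/32.7 = 0.030581 and τ_data = 28/19.2 = 1.458333, so τ_n = 1.488914.
Rearranging for μ₀: μ₀ = (μ_n·τ_n − τ_data·x̄)/τ₀ = (-19.2995·1.488914 − 1.458333·-19.7) / 0.030581 = -0.006136/0.030581 ≈ -0.2.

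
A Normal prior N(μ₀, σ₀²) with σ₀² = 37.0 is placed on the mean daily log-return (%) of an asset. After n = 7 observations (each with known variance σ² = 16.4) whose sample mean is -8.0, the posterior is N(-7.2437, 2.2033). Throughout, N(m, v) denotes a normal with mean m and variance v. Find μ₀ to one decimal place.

μ₀ = 4.7

The posterior mean is a precision-weighted average: μ_n = (τ₀μ₀ + τ_data·x̄)/(τ₀+τ_data), with τ₀=1/σ₀² and τ_data=n/σ².
Here τ₀ = 1/37.0 = 0.027027 and τ_data = 7/16.4 = 0.426829, so τ_n = 0.453856.
Rearranging for μ₀: μ₀ = (μ_n·τ_n − τ_data·x̄)/τ₀ = (-7.2437·0.453856 − 0.426829·-8.0) / 0.027027 = 0.127035/0.027027 ≈ 4.7.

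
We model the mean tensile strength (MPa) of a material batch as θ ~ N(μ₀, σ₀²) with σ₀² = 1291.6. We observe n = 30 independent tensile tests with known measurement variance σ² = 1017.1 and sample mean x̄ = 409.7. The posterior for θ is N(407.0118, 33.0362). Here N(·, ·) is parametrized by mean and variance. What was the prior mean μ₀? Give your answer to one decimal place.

μ₀ = 304.6

With known observation variance, the Normal–Normal posterior has precision τ_n = τ₀ + n/σ² and mean μ_n = (τ₀μ₀ + (n/σ²)x̄)/τ_n.
Here τ₀ = 1/1291.6 = 0.000774 and τ_data = 30/1017.1 = 0.029496, so τ_n = 0.030270.
Rearranging for μ₀: μ₀ = (μ_n·τ_n − τ_data·x̄)/τ₀ = (407.0118·0.030270 − 0.029496·409.7) / 0.000774 = 0.235736/0.000774 ≈ 304.6.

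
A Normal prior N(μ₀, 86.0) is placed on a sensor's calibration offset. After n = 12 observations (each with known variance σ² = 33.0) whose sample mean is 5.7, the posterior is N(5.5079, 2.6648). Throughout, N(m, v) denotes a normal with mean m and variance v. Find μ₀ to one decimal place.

With known observation variance, the Normal–Normal posterior has precision τ_n = τ₀ + n/σ² and mean μ_n = (τ₀μ₀ + (n/σ²)x̄)/τ_n.
Here τ₀ = 1/86.0 = 0.011628 and τ_data = 12/33.0 = 0.363636, so τ_n = 0.375264.
Rearranging for μ₀: μ₀ = (μ_n·τ_n − τ_data·x̄)/τ₀ = (5.5079·0.375264 − 0.363636·5.7) / 0.011628 = -0.005809/0.011628 ≈ -0.5.

μ₀ = -0.5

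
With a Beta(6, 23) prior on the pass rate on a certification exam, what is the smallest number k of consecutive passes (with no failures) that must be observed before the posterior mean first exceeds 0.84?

k = 115

After k passes and 0 failures the posterior is Beta(6+k, 23), with mean (6+k)/(6+23+k).
Set (6+k)/(29+k) > 0.84 and solve: k > (0.84·29 − 6)/(1 − 0.84) = 114.750.
The smallest integer exceeding 114.750 is 115, and checking k=115: (121)/(144) = 0.8403 > 0.84.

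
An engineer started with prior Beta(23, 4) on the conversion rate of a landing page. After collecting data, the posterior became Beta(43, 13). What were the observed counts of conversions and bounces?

Beta is conjugate to the binomial likelihood: posterior = Beta(a+s, b+f).
Match parameters: s=43−23=20, f=13−4=9.

20 conversions and 9 bounces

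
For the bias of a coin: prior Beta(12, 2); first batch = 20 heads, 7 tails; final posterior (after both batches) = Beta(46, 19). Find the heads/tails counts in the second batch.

Because Beta–binomial updating is additive in the counts, the combined data contributed (α_post−α_prior, β_post−β_prior) successes and failures.
Total across both batches: 46−12=34 heads, 19−2=17 tails.
Subtract the first batch: 34−20=14 heads and 17−7=10 tails.

14 heads and 10 tails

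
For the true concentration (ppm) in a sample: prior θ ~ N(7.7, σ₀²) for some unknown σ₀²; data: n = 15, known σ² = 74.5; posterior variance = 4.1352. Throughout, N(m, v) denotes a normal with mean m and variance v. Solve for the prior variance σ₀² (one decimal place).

For the Normal–Normal model with known σ², precisions add: τ_n = τ₀ + n/σ².
So 1/σ₀² = 1/4.1352 − 15/74.5 = 0.241826 − 0.201342 = 0.040484.
Hence σ₀² = 1/0.040484 ≈ 24.7.

σ₀² = 24.7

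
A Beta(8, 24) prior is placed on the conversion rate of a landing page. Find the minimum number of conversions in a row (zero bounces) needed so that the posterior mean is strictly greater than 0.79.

After k conversions and 0 bounces the posterior is Beta(8+k, 24), with mean (8+k)/(8+24+k).
Set (8+k)/(32+k) > 0.79 and solve: k > (0.79·32 − 8)/(1 − 0.79) = 82.286.
The smallest integer exceeding 82.286 is 83.

k = 83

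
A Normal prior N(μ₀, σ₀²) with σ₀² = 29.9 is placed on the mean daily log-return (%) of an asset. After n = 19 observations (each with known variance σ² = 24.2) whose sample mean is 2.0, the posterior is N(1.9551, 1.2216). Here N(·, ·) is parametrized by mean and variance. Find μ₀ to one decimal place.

μ₀ = 0.9

With known observation variance, the Normal–Normal posterior has precision τ_n = τ₀ + n/σ² and mean μ_n = (τ₀μ₀ + (n/σ²)x̄)/τ_n.
Here τ₀ = 1/29.9 = 0.033445 and τ_data = 19/24.2 = 0.785124, so τ_n = 0.818569.
Rearranging for μ₀: μ₀ = (μ_n·τ_n − τ_data·x̄)/τ₀ = (1.9551·0.818569 − 0.785124·2.0) / 0.033445 = 0.030136/0.033445 ≈ 0.9.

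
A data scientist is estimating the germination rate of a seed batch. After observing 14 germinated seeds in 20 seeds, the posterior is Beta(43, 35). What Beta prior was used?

Under Beta–binomial conjugacy the posterior parameters are (a+s, b+f).
So a = 43 − 14 = 29 and b = 35 − 6 = 29.

Beta(29, 29)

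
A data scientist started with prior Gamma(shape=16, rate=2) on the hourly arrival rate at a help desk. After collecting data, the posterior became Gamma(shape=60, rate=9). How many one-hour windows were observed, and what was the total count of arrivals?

Gamma–Poisson conjugacy: posterior shape = α + Σxᵢ, posterior rate = β + n.
Matching: Σxᵢ = 60 − 16 = 44 and n = 9 − 2 = 7.

n = 7 one-hour windows with total 44 arrivals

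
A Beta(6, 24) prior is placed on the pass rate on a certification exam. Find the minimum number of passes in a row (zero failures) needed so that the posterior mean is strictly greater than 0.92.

k = 271

After k passes and 0 failures the posterior is Beta(6+k, 24), with mean (6+k)/(6+24+k).
Set (6+k)/(30+k) > 0.92 and solve: k > (0.92·30 − 6)/(1 − 0.92) = 270.000.
The smallest integer exceeding 270.000 is 271.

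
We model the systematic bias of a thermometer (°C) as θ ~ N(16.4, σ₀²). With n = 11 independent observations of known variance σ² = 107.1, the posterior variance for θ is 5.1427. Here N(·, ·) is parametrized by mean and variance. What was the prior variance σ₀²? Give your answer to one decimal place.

σ₀² = 10.9

For the Normal–Normal model with known σ², precisions add: τ_n = τ₀ + n/σ².
So 1/σ₀² = 1/5.1427 − 11/107.1 = 0.194450 − 0.102708 = 0.091742.
Hence σ₀² = 1/0.091742 ≈ 10.9.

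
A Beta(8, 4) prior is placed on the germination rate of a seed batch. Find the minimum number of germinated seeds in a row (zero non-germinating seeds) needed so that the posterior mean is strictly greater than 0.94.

After k germinated seeds and 0 non-germinating seeds the posterior is Beta(8+k, 4), with mean (8+k)/(8+4+k).
Set (8+k)/(12+k) > 0.94 and solve: k > (0.94·12 − 8)/(1 − 0.94) = 54.667.
The smallest integer exceeding 54.667 is 55, and checking k=55: (63)/(67) = 0.9403 > 0.94.

k = 55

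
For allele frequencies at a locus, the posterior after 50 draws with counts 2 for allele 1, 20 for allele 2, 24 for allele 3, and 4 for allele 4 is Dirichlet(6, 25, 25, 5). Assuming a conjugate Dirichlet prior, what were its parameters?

Dirichlet(4, 5, 1, 1)

For a Dirichlet(α) prior with multinomial counts c, the posterior is Dirichlet(α + c) componentwise.
Subtract each count from the matching posterior parameter: 6−2=4, 25−20=5, 25−24=1, 5−4=1.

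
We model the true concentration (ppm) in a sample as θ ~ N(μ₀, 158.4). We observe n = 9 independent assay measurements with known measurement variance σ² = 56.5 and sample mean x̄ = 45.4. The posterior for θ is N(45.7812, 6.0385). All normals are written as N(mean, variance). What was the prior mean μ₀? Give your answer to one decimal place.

The posterior mean is a precision-weighted average: μ_n = (τ₀μ₀ + τ_data·x̄)/(τ₀+τ_data), with τ₀=1/σ₀² and τ_data=n/σ².
Here τ₀ = 1/158.4 = 0.006313 and τ_data = 9/56.5 = 0.159292, so τ_n = 0.165605.
Rearranging for μ₀: μ₀ = (μ_n·τ_n − τ_data·x̄)/τ₀ = (45.7812·0.165605 − 0.159292·45.4) / 0.006313 = 0.349739/0.006313 ≈ 55.4.

μ₀ = 55.4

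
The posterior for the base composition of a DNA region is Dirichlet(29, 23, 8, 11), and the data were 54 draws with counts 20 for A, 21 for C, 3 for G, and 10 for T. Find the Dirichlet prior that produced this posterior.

Dirichlet(9, 2, 5, 1)

For a Dirichlet(α) prior with multinomial counts c, the posterior is Dirichlet(α + c) componentwise.
Subtract each count from the matching posterior parameter: 29−20=9, 23−21=2, 8−3=5, 11−10=1.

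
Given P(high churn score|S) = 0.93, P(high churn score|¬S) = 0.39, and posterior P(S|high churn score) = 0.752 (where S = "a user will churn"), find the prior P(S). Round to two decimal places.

In odds form, posterior odds = prior odds × likelihood ratio, so prior odds = posterior odds ÷ LR.
Posterior odds = 0.752/(1−0.752) = 3.0323. LR = 0.93/0.39 = 2.3846.
Prior odds = 3.0323/2.3846 = 1.2716, so P(S) = 1.2716/(1+1.2716) ≈ 0.56.

P(S) = 0.56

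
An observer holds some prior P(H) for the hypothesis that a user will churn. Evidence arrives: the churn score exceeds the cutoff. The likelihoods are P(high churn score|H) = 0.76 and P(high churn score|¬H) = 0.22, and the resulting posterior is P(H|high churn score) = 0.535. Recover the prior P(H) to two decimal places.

Bayes' rule in odds form gives O(H|E) = O(H)·[P(E|H)/P(E|¬H)], hence O(H) = O(H|E)/LR.
Posterior odds = 0.535/(1−0.535) = 1.1505. LR = 0.76/0.22 = 3.4545.
Prior odds = 1.1505/3.4545 = 0.3330, so P(H) = 0.3330/(1+0.3330) ≈ 0.25.

P(H) = 0.25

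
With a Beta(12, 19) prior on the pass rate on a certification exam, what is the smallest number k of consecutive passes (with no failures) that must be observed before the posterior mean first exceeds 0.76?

After k passes and 0 failures the posterior is Beta(12+k, 19), with mean (12+k)/(12+19+k).
Set (12+k)/(31+k) > 0.76 and solve: k > (0.76·31 − 12)/(1 − 0.76) = 48.167.
The smallest integer exceeding 48.167 is 49.

k = 49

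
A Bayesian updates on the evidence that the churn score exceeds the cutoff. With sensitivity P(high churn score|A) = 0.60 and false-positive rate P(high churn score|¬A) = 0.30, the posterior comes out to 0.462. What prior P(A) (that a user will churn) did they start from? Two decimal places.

In odds form, posterior odds = prior odds × likelihood ratio, so prior odds = posterior odds ÷ LR.
Posterior odds = 0.462/(1−0.462) = 0.8587. LR = 0.60/0.30 = 2.0000.
Prior odds = 0.8587/2.0000 = 0.4294, so P(A) = 0.4294/(1+0.4294) ≈ 0.30.

P(A) = 0.30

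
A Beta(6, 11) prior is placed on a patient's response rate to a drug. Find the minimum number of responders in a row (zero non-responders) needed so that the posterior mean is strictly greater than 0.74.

After k responders and 0 non-responders the posterior is Beta(6+k, 11), with mean (6+k)/(6+11+k).
Set (6+k)/(17+k) > 0.74 and solve: k > (0.74·17 − 6)/(1 − 0.74) = 25.308.
The smallest integer exceeding 25.308 is 26.

k = 26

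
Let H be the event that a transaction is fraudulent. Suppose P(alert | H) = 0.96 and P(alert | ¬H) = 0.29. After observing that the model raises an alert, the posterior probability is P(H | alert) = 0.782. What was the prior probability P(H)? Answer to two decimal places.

Bayes' rule in odds form gives O(H|E) = O(H)·[P(E|H)/P(E|¬H)], hence O(H) = O(H|E)/LR.
Posterior odds = 0.782/(1−0.782) = 3.5872. LR = 0.96/0.29 = 3.3103.
Prior odds = 3.5872/3.3103 = 1.0836, so P(H) = 1.0836/(1+1.0836) ≈ 0.52.

P(H) = 0.52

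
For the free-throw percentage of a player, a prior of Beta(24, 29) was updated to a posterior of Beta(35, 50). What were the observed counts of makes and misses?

Under Beta–binomial conjugacy the posterior parameters are (a+s, b+f).
Match parameters: s=35−24=11, f=50−29=21.

11 makes and 21 misses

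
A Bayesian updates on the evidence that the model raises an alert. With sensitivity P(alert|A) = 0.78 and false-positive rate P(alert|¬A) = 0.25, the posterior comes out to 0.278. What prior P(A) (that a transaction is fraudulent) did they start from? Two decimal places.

P(A) = 0.11

In odds form, posterior odds = prior odds × likelihood ratio, so prior odds = posterior odds ÷ LR.
Posterior odds = 0.278/(1−0.278) = 0.3850. LR = 0.78/0.25 = 3.1200.
Prior odds = 0.3850/3.1200 = 0.1234, so P(A) = 0.1234/(1+0.1234) ≈ 0.11.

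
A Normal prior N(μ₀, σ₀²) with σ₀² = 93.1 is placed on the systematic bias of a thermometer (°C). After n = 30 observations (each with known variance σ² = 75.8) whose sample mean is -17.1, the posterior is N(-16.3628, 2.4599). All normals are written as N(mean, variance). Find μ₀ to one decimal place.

With known observation variance, the Normal–Normal posterior has precision τ_n = τ₀ + n/σ² and mean μ_n = (τ₀μ₀ + (n/σ²)x̄)/τ_n.
Here τ₀ = 1/93.1 = 0.010741 and τ_data = 30/75.8 = 0.395778, so τ_n = 0.406519.
Rearranging for μ₀: μ₀ = (μ_n·τ_n − τ_data·x̄)/τ₀ = (-16.3628·0.406519 − 0.395778·-17.1) / 0.010741 = 0.116015/0.010741 ≈ 10.8.

μ₀ = 10.8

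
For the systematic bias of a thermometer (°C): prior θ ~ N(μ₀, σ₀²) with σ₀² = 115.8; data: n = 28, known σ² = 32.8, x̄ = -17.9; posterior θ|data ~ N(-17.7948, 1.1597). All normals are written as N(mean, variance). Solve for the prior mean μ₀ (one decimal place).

μ₀ = -7.4

The posterior mean is a precision-weighted average: μ_n = (τ₀μ₀ + τ_data·x̄)/(τ₀+τ_data), with τ₀=1/σ₀² and τ_data=n/σ².
Here τ₀ = 1/115.8 = 0.008636 and τ_data = 28/32.8 = 0.853659, so τ_n = 0.862295.
Rearranging for μ₀: μ₀ = (μ_n·τ_n − τ_data·x̄)/τ₀ = (-17.7948·0.862295 − 0.853659·-17.9) / 0.008636 = -0.063871/0.008636 ≈ -7.4.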